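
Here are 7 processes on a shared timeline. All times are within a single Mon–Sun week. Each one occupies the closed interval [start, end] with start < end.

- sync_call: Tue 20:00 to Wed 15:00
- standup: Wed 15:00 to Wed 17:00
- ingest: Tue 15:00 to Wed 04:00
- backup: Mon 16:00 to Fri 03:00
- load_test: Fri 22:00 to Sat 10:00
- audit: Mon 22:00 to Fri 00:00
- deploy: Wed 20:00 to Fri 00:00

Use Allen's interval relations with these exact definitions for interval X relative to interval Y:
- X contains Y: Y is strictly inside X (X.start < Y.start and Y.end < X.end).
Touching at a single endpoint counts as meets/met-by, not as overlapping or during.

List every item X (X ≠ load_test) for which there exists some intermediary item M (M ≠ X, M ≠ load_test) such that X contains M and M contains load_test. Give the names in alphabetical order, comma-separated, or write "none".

none

Target load_test = [Fri 22:00, Sat 10:00].
Intermediaries M with M contains load_test: none.
Union: none.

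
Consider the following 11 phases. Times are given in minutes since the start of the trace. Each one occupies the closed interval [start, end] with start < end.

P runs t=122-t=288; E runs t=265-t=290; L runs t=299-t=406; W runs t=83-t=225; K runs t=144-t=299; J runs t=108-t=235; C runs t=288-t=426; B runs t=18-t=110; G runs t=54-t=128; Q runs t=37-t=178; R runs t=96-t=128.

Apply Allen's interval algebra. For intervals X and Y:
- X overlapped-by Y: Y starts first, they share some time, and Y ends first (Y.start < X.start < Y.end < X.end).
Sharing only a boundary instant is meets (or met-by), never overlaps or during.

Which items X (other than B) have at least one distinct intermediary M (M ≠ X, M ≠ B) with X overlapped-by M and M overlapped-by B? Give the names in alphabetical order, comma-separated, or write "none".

Target B = [t=18, t=110].
Intermediaries M with M overlapped-by B: G, J, Q, R, W.
Via G — items with X overlapped-by G: J, P, W.
Via J — items with X overlapped-by J: K, P.
Via Q — items with X overlapped-by Q: J, K, P, W.
Via R — items with X overlapped-by R: J, P.
Via W — items with X overlapped-by W: J, K, P.
Union: J, K, P, W.

J, K, P, W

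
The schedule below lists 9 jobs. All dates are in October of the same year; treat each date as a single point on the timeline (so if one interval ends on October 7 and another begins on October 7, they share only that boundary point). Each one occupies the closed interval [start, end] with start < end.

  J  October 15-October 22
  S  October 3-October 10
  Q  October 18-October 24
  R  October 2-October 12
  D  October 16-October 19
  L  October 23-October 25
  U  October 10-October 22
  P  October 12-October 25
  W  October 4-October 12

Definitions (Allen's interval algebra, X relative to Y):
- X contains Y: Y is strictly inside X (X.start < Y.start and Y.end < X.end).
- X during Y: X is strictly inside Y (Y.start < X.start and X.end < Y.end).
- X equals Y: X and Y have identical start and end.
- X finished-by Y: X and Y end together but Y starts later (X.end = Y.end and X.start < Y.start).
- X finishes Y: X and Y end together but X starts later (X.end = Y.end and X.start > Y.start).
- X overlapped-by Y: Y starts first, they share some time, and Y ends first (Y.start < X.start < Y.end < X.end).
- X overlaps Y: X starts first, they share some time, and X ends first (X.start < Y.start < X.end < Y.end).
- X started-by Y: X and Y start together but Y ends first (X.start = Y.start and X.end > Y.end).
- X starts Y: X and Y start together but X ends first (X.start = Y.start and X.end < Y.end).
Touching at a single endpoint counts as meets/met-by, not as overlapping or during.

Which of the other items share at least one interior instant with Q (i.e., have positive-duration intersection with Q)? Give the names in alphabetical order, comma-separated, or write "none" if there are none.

D, J, L, P, U

Target Q = [October 18, October 24].
D [October 16, October 19] → overlaps → yes.
J [October 15, October 22] → overlaps → yes.
L [October 23, October 25] → overlapped-by → yes.
P [October 12, October 25] → contains → yes.
R [October 2, October 12] → before → no.
S [October 3, October 10] → before → no.
U [October 10, October 22] → overlaps → yes.
W [October 4, October 12] → before → no.
Result: D, J, L, P, U.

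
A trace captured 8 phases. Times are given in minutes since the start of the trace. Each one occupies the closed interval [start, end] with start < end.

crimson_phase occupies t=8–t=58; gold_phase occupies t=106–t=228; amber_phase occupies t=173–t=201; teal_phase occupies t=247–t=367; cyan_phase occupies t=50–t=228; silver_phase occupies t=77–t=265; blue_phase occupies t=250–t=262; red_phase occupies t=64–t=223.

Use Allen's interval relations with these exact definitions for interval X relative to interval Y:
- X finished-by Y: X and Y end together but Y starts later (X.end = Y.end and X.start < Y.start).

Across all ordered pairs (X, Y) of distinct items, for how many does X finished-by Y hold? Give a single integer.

1

Checking all 56 ordered pairs for relation 'finished-by'; matching pairs in alphabetical order:
(cyan_phase, gold_phase): cyan_phase finished-by gold_phase ✓
Count: 1.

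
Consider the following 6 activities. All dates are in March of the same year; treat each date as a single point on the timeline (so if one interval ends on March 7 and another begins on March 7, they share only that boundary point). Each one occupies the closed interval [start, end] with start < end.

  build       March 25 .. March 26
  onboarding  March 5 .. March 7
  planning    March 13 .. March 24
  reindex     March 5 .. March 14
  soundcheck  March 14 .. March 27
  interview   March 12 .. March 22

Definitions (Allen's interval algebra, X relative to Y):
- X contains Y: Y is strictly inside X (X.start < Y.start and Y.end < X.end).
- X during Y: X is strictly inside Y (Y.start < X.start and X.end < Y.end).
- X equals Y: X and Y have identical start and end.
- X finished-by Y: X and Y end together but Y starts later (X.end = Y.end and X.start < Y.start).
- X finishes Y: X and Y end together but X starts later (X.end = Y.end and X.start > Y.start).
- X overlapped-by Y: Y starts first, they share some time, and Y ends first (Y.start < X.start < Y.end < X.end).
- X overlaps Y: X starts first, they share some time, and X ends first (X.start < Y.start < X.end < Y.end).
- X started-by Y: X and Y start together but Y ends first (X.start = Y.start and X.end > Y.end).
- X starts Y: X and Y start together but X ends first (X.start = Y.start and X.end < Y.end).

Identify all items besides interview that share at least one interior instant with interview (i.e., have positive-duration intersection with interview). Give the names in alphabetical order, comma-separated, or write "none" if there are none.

Target interview = [March 12, March 22].
build [March 25, March 26] → after → no.
onboarding [March 5, March 7] → before → no.
planning [March 13, March 24] → overlapped-by → yes.
reindex [March 5, March 14] → overlaps → yes.
soundcheck [March 14, March 27] → overlapped-by → yes.
Result: planning, reindex, soundcheck.

planning, reindex, soundcheck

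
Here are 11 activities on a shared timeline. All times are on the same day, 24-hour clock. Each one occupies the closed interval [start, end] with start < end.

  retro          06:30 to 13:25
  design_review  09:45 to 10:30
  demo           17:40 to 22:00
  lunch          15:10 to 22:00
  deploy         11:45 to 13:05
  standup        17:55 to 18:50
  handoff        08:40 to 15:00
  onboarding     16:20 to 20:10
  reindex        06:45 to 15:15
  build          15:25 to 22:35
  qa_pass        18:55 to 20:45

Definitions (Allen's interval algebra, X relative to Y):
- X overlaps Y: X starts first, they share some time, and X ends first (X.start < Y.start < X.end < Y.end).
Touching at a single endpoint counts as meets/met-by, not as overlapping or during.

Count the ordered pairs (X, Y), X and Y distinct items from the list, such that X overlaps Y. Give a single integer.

Checking all 110 ordered pairs for relation 'overlaps'; matching pairs in alphabetical order:
(lunch, build): lunch overlaps build ✓
(onboarding, demo): onboarding overlaps demo ✓
(onboarding, qa_pass): onboarding overlaps qa_pass ✓
(reindex, lunch): reindex overlaps lunch ✓
(retro, handoff): retro overlaps handoff ✓
(retro, reindex): retro overlaps reindex ✓
Count: 6.

6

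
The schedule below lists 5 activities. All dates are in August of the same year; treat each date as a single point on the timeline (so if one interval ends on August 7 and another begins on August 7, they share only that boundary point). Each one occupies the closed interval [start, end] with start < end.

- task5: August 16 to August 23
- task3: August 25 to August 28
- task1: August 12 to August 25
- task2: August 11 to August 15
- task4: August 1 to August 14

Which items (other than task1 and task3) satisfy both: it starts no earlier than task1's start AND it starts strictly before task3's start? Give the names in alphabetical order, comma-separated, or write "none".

Conditions: its start is no earlier than task1's start (X.start >= August 12) AND its start is strictly before task3's start (X.start < August 25).
task2: start August 11 >= August 12? ✗; start August 11 < August 25? ✓ → no.
task4: start August 1 >= August 12? ✗; start August 1 < August 25? ✓ → no.
task5: start August 16 >= August 12? ✓; start August 16 < August 25? ✓ → yes.
Result: task5.

task5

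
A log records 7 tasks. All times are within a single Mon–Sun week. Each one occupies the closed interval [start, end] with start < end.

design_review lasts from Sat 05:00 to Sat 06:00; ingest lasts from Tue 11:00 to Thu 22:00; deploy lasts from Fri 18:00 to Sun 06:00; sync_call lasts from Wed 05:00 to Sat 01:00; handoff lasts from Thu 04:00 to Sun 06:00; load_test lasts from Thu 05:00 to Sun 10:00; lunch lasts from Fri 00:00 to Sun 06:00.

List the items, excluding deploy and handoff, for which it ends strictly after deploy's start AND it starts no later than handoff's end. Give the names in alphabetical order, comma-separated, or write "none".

design_review, load_test, lunch, sync_call

Conditions: its end is strictly after deploy's start (X.end > Fri 18:00) AND its start is no later than handoff's end (X.start <= Sun 06:00).
design_review: end Sat 06:00 > Fri 18:00? ✓; start Sat 05:00 <= Sun 06:00? ✓ → yes.
ingest: end Thu 22:00 > Fri 18:00? ✗; start Tue 11:00 <= Sun 06:00? ✓ → no.
load_test: end Sun 10:00 > Fri 18:00? ✓; start Thu 05:00 <= Sun 06:00? ✓ → yes.
lunch: end Sun 06:00 > Fri 18:00? ✓; start Fri 00:00 <= Sun 06:00? ✓ → yes.
sync_call: end Sat 01:00 > Fri 18:00? ✓; start Wed 05:00 <= Sun 06:00? ✓ → yes.
Result: design_review, load_test, lunch, sync_call.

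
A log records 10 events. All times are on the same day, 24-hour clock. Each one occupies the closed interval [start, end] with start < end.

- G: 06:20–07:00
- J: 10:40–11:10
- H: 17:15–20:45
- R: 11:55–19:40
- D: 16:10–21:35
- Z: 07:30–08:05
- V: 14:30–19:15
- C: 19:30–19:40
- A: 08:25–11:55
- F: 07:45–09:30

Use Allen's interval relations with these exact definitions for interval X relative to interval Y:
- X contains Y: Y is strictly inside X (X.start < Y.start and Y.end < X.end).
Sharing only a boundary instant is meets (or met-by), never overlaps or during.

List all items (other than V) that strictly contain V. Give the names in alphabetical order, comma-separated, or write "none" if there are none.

R

Target V = [14:30, 19:15].
A [08:25, 11:55] → before → no.
C [19:30, 19:40] → after → no.
D [16:10, 21:35] → overlapped-by → no.
F [07:45, 09:30] → before → no.
G [06:20, 07:00] → before → no.
H [17:15, 20:45] → overlapped-by → no.
J [10:40, 11:10] → before → no.
R [11:55, 19:40] → contains → yes.
Z [07:30, 08:05] → before → no.
Result: R.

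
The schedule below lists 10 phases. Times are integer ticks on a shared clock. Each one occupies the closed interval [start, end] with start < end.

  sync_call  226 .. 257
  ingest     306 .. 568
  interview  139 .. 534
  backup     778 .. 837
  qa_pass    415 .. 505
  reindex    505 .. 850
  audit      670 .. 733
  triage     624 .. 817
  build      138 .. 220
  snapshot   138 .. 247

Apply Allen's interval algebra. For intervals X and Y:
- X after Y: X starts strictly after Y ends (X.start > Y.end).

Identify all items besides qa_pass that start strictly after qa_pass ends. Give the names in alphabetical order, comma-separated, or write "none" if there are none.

Target qa_pass = [415, 505].
audit [670, 733] → after → yes.
backup [778, 837] → after → yes.
build [138, 220] → before → no.
ingest [306, 568] → contains → no.
interview [139, 534] → contains → no.
reindex [505, 850] → met-by → no.
snapshot [138, 247] → before → no.
sync_call [226, 257] → before → no.
triage [624, 817] → after → yes.
Result: audit, backup, triage.

audit, backup, triage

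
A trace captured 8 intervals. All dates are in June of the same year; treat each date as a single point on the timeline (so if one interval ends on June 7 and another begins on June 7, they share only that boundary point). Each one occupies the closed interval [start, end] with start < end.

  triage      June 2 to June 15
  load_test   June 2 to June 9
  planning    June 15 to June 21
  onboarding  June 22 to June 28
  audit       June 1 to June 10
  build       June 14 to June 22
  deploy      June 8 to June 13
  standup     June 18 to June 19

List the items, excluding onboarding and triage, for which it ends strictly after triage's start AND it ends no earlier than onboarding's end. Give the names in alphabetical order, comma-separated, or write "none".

Conditions: its end is strictly after triage's start (X.end > June 2) AND its end is no earlier than onboarding's end (X.end >= June 28).
audit: end June 10 > June 2? ✓; end June 10 >= June 28? ✗ → no.
build: end June 22 > June 2? ✓; end June 22 >= June 28? ✗ → no.
deploy: end June 13 > June 2? ✓; end June 13 >= June 28? ✗ → no.
load_test: end June 9 > June 2? ✓; end June 9 >= June 28? ✗ → no.
planning: end June 21 > June 2? ✓; end June 21 >= June 28? ✗ → no.
standup: end June 19 > June 2? ✓; end June 19 >= June 28? ✗ → no.
Result: none.

none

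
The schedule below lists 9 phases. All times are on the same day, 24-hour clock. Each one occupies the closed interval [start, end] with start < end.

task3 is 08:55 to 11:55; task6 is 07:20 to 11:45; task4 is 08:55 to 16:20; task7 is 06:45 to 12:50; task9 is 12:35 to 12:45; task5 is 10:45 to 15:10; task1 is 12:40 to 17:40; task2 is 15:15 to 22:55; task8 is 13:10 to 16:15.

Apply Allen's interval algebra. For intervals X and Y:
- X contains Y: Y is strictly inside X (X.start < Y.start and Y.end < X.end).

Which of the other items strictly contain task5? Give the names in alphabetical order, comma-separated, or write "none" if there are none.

task4

Target task5 = [10:45, 15:10].
task1 [12:40, 17:40] → overlapped-by → no.
task2 [15:15, 22:55] → after → no.
task3 [08:55, 11:55] → overlaps → no.
task4 [08:55, 16:20] → contains → yes.
task6 [07:20, 11:45] → overlaps → no.
task7 [06:45, 12:50] → overlaps → no.
task8 [13:10, 16:15] → overlapped-by → no.
task9 [12:35, 12:45] → during → no.
Result: task4.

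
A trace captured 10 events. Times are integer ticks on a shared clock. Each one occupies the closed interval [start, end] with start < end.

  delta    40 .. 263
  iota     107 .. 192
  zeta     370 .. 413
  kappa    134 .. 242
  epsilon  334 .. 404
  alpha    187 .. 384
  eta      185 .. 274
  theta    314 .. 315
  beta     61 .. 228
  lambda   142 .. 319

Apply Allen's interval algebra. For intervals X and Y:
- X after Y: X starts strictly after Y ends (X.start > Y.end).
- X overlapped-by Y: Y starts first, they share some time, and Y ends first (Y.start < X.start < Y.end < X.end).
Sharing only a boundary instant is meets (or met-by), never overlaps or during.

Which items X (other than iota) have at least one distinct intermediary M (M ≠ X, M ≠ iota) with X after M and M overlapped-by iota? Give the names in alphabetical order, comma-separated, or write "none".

Target iota = [107, 192].
Intermediaries M with M overlapped-by iota: alpha, eta, kappa, lambda.
Via alpha — items with X after alpha: none.
Via eta — items with X after eta: epsilon, theta, zeta.
Via kappa — items with X after kappa: epsilon, theta, zeta.
Via lambda — items with X after lambda: epsilon, zeta.
Union: epsilon, theta, zeta.

epsilon, theta, zeta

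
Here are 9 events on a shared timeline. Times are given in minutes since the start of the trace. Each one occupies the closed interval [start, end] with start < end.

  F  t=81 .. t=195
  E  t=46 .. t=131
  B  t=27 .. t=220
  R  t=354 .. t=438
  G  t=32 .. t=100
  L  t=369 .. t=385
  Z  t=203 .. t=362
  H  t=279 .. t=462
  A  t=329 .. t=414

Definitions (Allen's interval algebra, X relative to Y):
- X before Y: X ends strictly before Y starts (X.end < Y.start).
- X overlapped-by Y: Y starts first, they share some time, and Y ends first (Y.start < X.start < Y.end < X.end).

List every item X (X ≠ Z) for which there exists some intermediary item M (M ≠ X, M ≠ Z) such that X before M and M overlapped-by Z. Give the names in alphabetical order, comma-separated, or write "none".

Target Z = [t=203, t=362].
Intermediaries M with M overlapped-by Z: A, H, R.
Via A — items with X before A: B, E, F, G.
Via H — items with X before H: B, E, F, G.
Via R — items with X before R: B, E, F, G.
Union: B, E, F, G.

B, E, F, G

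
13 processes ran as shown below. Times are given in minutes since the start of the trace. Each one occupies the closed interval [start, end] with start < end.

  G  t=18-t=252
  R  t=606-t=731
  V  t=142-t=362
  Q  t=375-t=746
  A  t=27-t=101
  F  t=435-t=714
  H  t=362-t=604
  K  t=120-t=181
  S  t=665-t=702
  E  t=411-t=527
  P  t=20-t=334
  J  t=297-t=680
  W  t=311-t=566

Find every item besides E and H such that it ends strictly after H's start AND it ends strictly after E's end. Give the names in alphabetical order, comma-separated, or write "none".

Conditions: its end is strictly after H's start (X.end > t=362) AND its end is strictly after E's end (X.end > t=527).
A: end t=101 > t=362? ✗; end t=101 > t=527? ✗ → no.
F: end t=714 > t=362? ✓; end t=714 > t=527? ✓ → yes.
G: end t=252 > t=362? ✗; end t=252 > t=527? ✗ → no.
J: end t=680 > t=362? ✓; end t=680 > t=527? ✓ → yes.
K: end t=181 > t=362? ✗; end t=181 > t=527? ✗ → no.
P: end t=334 > t=362? ✗; end t=334 > t=527? ✗ → no.
Q: end t=746 > t=362? ✓; end t=746 > t=527? ✓ → yes.
R: end t=731 > t=362? ✓; end t=731 > t=527? ✓ → yes.
S: end t=702 > t=362? ✓; end t=702 > t=527? ✓ → yes.
V: end t=362 > t=362? ✗; end t=362 > t=527? ✗ → no.
W: end t=566 > t=362? ✓; end t=566 > t=527? ✓ → yes.
Result: F, J, Q, R, S, W.

F, J, Q, R, S, W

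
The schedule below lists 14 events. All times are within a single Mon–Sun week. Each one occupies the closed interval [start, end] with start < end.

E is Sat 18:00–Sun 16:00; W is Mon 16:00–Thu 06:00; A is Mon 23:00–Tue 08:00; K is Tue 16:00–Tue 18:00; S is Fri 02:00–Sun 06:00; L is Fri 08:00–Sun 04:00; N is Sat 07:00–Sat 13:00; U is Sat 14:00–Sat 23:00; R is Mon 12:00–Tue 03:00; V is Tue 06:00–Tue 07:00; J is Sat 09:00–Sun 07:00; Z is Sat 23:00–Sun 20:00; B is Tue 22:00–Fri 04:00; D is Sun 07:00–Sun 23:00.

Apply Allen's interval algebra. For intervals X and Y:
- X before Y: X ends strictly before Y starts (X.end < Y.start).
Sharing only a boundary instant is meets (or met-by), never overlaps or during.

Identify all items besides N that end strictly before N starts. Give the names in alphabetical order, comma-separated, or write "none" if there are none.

Target N = [Sat 07:00, Sat 13:00].
A [Mon 23:00, Tue 08:00] → before → yes.
B [Tue 22:00, Fri 04:00] → before → yes.
D [Sun 07:00, Sun 23:00] → after → no.
E [Sat 18:00, Sun 16:00] → after → no.
J [Sat 09:00, Sun 07:00] → overlapped-by → no.
K [Tue 16:00, Tue 18:00] → before → yes.
L [Fri 08:00, Sun 04:00] → contains → no.
R [Mon 12:00, Tue 03:00] → before → yes.
S [Fri 02:00, Sun 06:00] → contains → no.
U [Sat 14:00, Sat 23:00] → after → no.
V [Tue 06:00, Tue 07:00] → before → yes.
W [Mon 16:00, Thu 06:00] → before → yes.
Z [Sat 23:00, Sun 20:00] → after → no.
Result: A, B, K, R, V, W.

A, B, K, R, V, W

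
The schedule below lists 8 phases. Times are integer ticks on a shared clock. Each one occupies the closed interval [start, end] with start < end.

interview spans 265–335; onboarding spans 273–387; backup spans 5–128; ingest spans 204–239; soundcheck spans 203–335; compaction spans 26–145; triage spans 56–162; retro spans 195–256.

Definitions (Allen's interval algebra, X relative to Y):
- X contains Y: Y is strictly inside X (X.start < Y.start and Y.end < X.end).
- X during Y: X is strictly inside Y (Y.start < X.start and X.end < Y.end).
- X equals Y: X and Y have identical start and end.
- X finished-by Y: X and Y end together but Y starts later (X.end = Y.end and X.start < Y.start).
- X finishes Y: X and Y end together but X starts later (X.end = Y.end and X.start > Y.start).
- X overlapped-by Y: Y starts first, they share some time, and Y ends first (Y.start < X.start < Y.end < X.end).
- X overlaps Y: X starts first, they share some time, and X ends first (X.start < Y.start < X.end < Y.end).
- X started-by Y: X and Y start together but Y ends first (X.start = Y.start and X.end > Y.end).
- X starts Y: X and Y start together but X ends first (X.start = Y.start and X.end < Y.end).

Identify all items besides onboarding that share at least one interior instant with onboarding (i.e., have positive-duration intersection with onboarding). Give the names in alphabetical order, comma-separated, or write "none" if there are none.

Target onboarding = [273, 387].
backup [5, 128] → before → no.
compaction [26, 145] → before → no.
ingest [204, 239] → before → no.
interview [265, 335] → overlaps → yes.
retro [195, 256] → before → no.
soundcheck [203, 335] → overlaps → yes.
triage [56, 162] → before → no.
Result: interview, soundcheck.

interview, soundcheck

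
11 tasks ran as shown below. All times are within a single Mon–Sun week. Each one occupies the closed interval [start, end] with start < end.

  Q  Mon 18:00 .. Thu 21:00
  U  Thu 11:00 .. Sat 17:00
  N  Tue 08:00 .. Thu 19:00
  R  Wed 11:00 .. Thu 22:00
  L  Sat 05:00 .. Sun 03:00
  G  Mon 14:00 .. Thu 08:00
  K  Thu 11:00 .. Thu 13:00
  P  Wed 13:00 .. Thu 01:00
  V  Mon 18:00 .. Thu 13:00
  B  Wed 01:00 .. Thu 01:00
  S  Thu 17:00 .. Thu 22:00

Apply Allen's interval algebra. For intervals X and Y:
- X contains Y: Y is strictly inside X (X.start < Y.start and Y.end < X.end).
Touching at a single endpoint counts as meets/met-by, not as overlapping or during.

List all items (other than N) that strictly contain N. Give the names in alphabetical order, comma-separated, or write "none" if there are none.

Target N = [Tue 08:00, Thu 19:00].
B [Wed 01:00, Thu 01:00] → during → no.
G [Mon 14:00, Thu 08:00] → overlaps → no.
K [Thu 11:00, Thu 13:00] → during → no.
L [Sat 05:00, Sun 03:00] → after → no.
P [Wed 13:00, Thu 01:00] → during → no.
Q [Mon 18:00, Thu 21:00] → contains → yes.
R [Wed 11:00, Thu 22:00] → overlapped-by → no.
S [Thu 17:00, Thu 22:00] → overlapped-by → no.
U [Thu 11:00, Sat 17:00] → overlapped-by → no.
V [Mon 18:00, Thu 13:00] → overlaps → no.
Result: Q.

Q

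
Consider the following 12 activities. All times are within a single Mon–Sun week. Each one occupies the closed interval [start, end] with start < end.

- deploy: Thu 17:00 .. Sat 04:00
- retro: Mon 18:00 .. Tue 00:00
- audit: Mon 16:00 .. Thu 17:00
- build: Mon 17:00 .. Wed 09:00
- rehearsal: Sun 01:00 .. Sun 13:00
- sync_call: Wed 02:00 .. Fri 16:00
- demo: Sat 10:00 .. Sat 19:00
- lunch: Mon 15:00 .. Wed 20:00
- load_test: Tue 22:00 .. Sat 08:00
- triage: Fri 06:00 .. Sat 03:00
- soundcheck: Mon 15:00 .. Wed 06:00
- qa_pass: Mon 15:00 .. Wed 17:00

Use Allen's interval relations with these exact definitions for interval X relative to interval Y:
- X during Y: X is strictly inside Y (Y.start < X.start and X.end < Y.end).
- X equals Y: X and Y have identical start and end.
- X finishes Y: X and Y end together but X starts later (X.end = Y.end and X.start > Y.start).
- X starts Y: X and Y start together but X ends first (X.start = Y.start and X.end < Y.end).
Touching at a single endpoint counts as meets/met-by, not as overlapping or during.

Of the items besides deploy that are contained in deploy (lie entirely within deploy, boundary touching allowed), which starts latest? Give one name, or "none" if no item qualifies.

Target deploy = [Thu 17:00, Sat 04:00].
audit [Mon 16:00, Thu 17:00] → meets → excluded.
build [Mon 17:00, Wed 09:00] → before → excluded.
demo [Sat 10:00, Sat 19:00] → after → excluded.
load_test [Tue 22:00, Sat 08:00] → contains → excluded.
lunch [Mon 15:00, Wed 20:00] → before → excluded.
qa_pass [Mon 15:00, Wed 17:00] → before → excluded.
rehearsal [Sun 01:00, Sun 13:00] → after → excluded.
retro [Mon 18:00, Tue 00:00] → before → excluded.
soundcheck [Mon 15:00, Wed 06:00] → before → excluded.
sync_call [Wed 02:00, Fri 16:00] → overlaps → excluded.
triage [Fri 06:00, Sat 03:00] → during → candidate.
Among candidates, latest start is Fri 06:00 → triage.

triage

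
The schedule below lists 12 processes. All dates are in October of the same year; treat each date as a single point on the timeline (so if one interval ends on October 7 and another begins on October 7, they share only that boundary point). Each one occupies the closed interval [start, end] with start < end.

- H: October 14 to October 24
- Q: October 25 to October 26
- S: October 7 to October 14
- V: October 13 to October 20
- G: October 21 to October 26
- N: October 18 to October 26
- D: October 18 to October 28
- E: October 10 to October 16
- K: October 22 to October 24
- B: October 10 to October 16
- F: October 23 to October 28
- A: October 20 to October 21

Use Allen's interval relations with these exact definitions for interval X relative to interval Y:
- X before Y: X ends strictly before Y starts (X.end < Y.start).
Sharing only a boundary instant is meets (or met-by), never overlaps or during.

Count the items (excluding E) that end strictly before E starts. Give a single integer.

0

Target E = [October 10, October 16].
A [October 20, October 21] → after → no.
B [October 10, October 16] → equals → no.
D [October 18, October 28] → after → no.
F [October 23, October 28] → after → no.
G [October 21, October 26] → after → no.
H [October 14, October 24] → overlapped-by → no.
K [October 22, October 24] → after → no.
N [October 18, October 26] → after → no.
Q [October 25, October 26] → after → no.
S [October 7, October 14] → overlaps → no.
V [October 13, October 20] → overlapped-by → no.
Total: 0.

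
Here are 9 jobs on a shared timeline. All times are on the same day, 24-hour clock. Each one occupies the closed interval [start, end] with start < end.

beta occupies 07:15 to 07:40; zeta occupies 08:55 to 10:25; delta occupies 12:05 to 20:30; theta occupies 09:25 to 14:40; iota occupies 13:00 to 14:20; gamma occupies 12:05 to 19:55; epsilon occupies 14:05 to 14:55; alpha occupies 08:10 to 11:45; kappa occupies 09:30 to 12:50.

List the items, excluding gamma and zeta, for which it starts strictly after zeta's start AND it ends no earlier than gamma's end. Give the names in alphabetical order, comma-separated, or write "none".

Conditions: its start is strictly after zeta's start (X.start > 08:55) AND its end is no earlier than gamma's end (X.end >= 19:55).
alpha: start 08:10 > 08:55? ✗; end 11:45 >= 19:55? ✗ → no.
beta: start 07:15 > 08:55? ✗; end 07:40 >= 19:55? ✗ → no.
delta: start 12:05 > 08:55? ✓; end 20:30 >= 19:55? ✓ → yes.
epsilon: start 14:05 > 08:55? ✓; end 14:55 >= 19:55? ✗ → no.
iota: start 13:00 > 08:55? ✓; end 14:20 >= 19:55? ✗ → no.
kappa: start 09:30 > 08:55? ✓; end 12:50 >= 19:55? ✗ → no.
theta: start 09:25 > 08:55? ✓; end 14:40 >= 19:55? ✗ → no.
Result: delta.

delta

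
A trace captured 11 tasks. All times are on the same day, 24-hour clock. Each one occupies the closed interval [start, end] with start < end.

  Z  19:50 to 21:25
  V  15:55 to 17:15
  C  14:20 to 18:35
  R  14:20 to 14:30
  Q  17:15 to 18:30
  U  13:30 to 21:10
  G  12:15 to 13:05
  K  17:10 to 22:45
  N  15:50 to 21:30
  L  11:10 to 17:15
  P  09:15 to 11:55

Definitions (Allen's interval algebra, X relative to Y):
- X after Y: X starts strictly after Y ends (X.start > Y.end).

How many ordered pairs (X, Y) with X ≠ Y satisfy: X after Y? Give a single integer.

Checking all 110 ordered pairs for relation 'after'; matching pairs in alphabetical order:
(C, G): C after G ✓
(C, P): C after P ✓
(G, P): G after P ✓
(K, G): K after G ✓
(K, P): K after P ✓
(K, R): K after R ✓
(N, G): N after G ✓
(N, P): N after P ✓
(N, R): N after R ✓
(Q, G): Q after G ✓
(Q, P): Q after P ✓
(Q, R): Q after R ✓
(R, G): R after G ✓
(R, P): R after P ✓
(U, G): U after G ✓
(U, P): U after P ✓
(V, G): V after G ✓
(V, P): V after P ✓
(V, R): V after R ✓
(Z, C): Z after C ✓
(Z, G): Z after G ✓
(Z, L): Z after L ✓
(Z, P): Z after P ✓
(Z, Q): Z after Q ✓
... plus 2 further pairs not listed.
Count: 26.

26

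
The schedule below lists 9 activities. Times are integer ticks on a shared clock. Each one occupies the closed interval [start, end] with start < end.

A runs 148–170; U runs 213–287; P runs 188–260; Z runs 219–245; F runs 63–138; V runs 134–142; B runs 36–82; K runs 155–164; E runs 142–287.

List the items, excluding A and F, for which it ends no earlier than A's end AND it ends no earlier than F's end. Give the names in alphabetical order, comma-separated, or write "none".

E, P, U, Z

Conditions: its end is no earlier than A's end (X.end >= 170) AND its end is no earlier than F's end (X.end >= 138).
B: end 82 >= 170? ✗; end 82 >= 138? ✗ → no.
E: end 287 >= 170? ✓; end 287 >= 138? ✓ → yes.
K: end 164 >= 170? ✗; end 164 >= 138? ✓ → no.
P: end 260 >= 170? ✓; end 260 >= 138? ✓ → yes.
U: end 287 >= 170? ✓; end 287 >= 138? ✓ → yes.
V: end 142 >= 170? ✗; end 142 >= 138? ✓ → no.
Z: end 245 >= 170? ✓; end 245 >= 138? ✓ → yes.
Result: E, P, U, Z.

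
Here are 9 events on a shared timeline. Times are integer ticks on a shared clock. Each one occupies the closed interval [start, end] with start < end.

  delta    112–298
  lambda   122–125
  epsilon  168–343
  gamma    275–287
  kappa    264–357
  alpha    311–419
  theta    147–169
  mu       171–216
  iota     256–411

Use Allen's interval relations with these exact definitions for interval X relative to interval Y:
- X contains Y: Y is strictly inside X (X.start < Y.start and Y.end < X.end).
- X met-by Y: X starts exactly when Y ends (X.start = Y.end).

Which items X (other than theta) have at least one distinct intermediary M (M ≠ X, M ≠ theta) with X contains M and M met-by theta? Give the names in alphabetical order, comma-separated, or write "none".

none

Target theta = [147, 169].
Intermediaries M with M met-by theta: none.
Union: none.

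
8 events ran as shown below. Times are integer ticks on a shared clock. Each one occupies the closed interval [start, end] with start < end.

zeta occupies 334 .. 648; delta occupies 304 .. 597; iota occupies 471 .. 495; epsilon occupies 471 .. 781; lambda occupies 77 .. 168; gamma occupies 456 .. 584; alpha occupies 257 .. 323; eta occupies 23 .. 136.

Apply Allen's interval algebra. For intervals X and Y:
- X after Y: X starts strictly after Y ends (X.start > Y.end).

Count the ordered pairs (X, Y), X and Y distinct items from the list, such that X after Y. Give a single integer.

Checking all 56 ordered pairs for relation 'after'; matching pairs in alphabetical order:
(alpha, eta): alpha after eta ✓
(alpha, lambda): alpha after lambda ✓
(delta, eta): delta after eta ✓
(delta, lambda): delta after lambda ✓
(epsilon, alpha): epsilon after alpha ✓
(epsilon, eta): epsilon after eta ✓
(epsilon, lambda): epsilon after lambda ✓
(gamma, alpha): gamma after alpha ✓
(gamma, eta): gamma after eta ✓
(gamma, lambda): gamma after lambda ✓
(iota, alpha): iota after alpha ✓
(iota, eta): iota after eta ✓
(iota, lambda): iota after lambda ✓
(zeta, alpha): zeta after alpha ✓
(zeta, eta): zeta after eta ✓
(zeta, lambda): zeta after lambda ✓
Count: 16.

16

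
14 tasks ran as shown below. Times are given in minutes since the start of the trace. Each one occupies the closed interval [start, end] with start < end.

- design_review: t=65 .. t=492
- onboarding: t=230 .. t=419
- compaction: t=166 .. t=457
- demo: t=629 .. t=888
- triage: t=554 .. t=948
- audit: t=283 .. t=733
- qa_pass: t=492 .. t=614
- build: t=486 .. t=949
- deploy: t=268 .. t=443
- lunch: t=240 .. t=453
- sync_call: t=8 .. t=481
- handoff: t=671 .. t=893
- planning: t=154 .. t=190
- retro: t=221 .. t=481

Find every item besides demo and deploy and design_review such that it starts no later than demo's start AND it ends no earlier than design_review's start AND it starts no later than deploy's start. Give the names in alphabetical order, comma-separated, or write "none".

compaction, lunch, onboarding, planning, retro, sync_call

Conditions: its start is no later than demo's start (X.start <= t=629) AND its end is no earlier than design_review's start (X.end >= t=65) AND its start is no later than deploy's start (X.start <= t=268).
audit: start t=283 <= t=629? ✓; end t=733 >= t=65? ✓; start t=283 <= t=268? ✗ → no.
build: start t=486 <= t=629? ✓; end t=949 >= t=65? ✓; start t=486 <= t=268? ✗ → no.
compaction: start t=166 <= t=629? ✓; end t=457 >= t=65? ✓; start t=166 <= t=268? ✓ → yes.
handoff: start t=671 <= t=629? ✗; end t=893 >= t=65? ✓; start t=671 <= t=268? ✗ → no.
lunch: start t=240 <= t=629? ✓; end t=453 >= t=65? ✓; start t=240 <= t=268? ✓ → yes.
onboarding: start t=230 <= t=629? ✓; end t=419 >= t=65? ✓; start t=230 <= t=268? ✓ → yes.
planning: start t=154 <= t=629? ✓; end t=190 >= t=65? ✓; start t=154 <= t=268? ✓ → yes.
qa_pass: start t=492 <= t=629? ✓; end t=614 >= t=65? ✓; start t=492 <= t=268? ✗ → no.
retro: start t=221 <= t=629? ✓; end t=481 >= t=65? ✓; start t=221 <= t=268? ✓ → yes.
sync_call: start t=8 <= t=629? ✓; end t=481 >= t=65? ✓; start t=8 <= t=268? ✓ → yes.
triage: start t=554 <= t=629? ✓; end t=948 >= t=65? ✓; start t=554 <= t=268? ✗ → no.
Result: compaction, lunch, onboarding, planning, retro, sync_call.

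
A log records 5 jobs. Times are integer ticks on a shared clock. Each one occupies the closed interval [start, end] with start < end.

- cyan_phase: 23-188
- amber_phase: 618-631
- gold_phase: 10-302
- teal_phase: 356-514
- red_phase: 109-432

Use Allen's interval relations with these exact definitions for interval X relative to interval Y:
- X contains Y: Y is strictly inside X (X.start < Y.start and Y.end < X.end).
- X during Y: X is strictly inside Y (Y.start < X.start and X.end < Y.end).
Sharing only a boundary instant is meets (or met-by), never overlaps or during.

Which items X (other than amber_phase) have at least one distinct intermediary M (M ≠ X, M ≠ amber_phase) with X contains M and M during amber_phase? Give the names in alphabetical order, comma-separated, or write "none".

Target amber_phase = [618, 631].
Intermediaries M with M during amber_phase: none.
Union: none.

none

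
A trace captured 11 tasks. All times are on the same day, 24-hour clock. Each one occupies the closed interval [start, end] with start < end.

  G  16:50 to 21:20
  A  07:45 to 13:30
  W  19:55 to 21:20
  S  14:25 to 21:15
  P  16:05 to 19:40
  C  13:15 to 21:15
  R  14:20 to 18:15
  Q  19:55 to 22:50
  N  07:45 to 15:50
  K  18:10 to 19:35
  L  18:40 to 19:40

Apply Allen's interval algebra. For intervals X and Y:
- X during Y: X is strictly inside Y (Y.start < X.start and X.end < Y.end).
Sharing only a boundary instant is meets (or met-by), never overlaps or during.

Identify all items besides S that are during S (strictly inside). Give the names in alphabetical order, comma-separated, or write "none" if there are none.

K, L, P

Target S = [14:25, 21:15].
A [07:45, 13:30] → before → no.
C [13:15, 21:15] → finished-by → no.
G [16:50, 21:20] → overlapped-by → no.
K [18:10, 19:35] → during → yes.
L [18:40, 19:40] → during → yes.
N [07:45, 15:50] → overlaps → no.
P [16:05, 19:40] → during → yes.
Q [19:55, 22:50] → overlapped-by → no.
R [14:20, 18:15] → overlaps → no.
W [19:55, 21:20] → overlapped-by → no.
Result: K, L, P.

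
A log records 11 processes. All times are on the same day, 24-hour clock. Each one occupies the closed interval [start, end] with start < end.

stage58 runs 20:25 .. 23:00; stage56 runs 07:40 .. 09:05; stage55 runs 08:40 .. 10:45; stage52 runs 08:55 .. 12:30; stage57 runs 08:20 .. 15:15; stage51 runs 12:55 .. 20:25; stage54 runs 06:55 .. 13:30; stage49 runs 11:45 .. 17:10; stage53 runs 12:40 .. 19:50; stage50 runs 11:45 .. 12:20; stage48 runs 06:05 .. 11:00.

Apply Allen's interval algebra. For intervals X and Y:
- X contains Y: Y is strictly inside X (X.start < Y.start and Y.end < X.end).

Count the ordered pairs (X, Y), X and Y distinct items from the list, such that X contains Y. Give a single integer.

10

Checking all 110 ordered pairs for relation 'contains'; matching pairs in alphabetical order:
(stage48, stage55): stage48 contains stage55 ✓
(stage48, stage56): stage48 contains stage56 ✓
(stage52, stage50): stage52 contains stage50 ✓
(stage54, stage50): stage54 contains stage50 ✓
(stage54, stage52): stage54 contains stage52 ✓
(stage54, stage55): stage54 contains stage55 ✓
(stage54, stage56): stage54 contains stage56 ✓
(stage57, stage50): stage57 contains stage50 ✓
(stage57, stage52): stage57 contains stage52 ✓
(stage57, stage55): stage57 contains stage55 ✓
Count: 10.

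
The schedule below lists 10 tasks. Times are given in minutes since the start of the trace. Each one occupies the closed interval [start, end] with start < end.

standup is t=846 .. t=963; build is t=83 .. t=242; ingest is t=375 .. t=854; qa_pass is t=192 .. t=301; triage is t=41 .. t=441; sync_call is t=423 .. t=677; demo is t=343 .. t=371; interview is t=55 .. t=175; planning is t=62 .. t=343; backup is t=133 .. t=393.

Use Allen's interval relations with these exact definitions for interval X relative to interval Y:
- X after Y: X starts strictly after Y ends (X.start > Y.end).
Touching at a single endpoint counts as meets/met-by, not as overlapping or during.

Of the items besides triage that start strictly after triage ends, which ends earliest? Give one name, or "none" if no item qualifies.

Target triage = [t=41, t=441].
backup [t=133, t=393] → during → excluded.
build [t=83, t=242] → during → excluded.
demo [t=343, t=371] → during → excluded.
ingest [t=375, t=854] → overlapped-by → excluded.
interview [t=55, t=175] → during → excluded.
planning [t=62, t=343] → during → excluded.
qa_pass [t=192, t=301] → during → excluded.
standup [t=846, t=963] → after → candidate.
sync_call [t=423, t=677] → overlapped-by → excluded.
Among candidates, earliest end is t=963 → standup.

standup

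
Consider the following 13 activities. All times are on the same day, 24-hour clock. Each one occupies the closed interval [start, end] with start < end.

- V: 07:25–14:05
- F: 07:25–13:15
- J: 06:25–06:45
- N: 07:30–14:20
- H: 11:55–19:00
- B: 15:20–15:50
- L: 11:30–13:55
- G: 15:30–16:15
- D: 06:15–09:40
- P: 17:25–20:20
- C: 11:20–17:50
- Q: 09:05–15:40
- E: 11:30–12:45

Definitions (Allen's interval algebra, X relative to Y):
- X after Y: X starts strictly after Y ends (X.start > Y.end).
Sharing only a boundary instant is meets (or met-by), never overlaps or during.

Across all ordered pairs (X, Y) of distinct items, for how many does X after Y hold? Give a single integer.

36

Checking all 156 ordered pairs for relation 'after'; matching pairs in alphabetical order:
(B, D): B after D ✓
(B, E): B after E ✓
(B, F): B after F ✓
(B, J): B after J ✓
(B, L): B after L ✓
(B, N): B after N ✓
(B, V): B after V ✓
(C, D): C after D ✓
(C, J): C after J ✓
(E, D): E after D ✓
(E, J): E after J ✓
(F, J): F after J ✓
(G, D): G after D ✓
(G, E): G after E ✓
(G, F): G after F ✓
(G, J): G after J ✓
(G, L): G after L ✓
(G, N): G after N ✓
(G, V): G after V ✓
(H, D): H after D ✓
(H, J): H after J ✓
(L, D): L after D ✓
(L, J): L after J ✓
(N, J): N after J ✓
... plus 12 further pairs not listed.
Count: 36.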